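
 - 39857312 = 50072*( - 796 )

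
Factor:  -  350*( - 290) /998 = 50750/499=2^1*5^3*7^1*29^1 * 499^( - 1)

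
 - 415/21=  -415/21=-19.76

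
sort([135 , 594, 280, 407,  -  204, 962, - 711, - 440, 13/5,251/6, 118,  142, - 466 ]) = [-711, -466,  -  440, -204, 13/5, 251/6,118, 135, 142, 280, 407, 594,962 ]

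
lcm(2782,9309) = 242034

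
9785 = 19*515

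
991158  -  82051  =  909107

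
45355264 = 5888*7703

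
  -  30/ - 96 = 5/16 = 0.31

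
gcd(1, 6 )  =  1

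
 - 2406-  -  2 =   -  2404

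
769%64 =1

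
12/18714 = 2/3119= 0.00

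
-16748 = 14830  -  31578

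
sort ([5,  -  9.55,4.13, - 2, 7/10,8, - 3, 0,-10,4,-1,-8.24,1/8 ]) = [ - 10, - 9.55, - 8.24,-3, - 2,-1,  0,1/8, 7/10, 4, 4.13,  5,8] 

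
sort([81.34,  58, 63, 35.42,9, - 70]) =[ -70,9, 35.42, 58, 63,  81.34 ] 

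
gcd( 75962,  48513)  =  1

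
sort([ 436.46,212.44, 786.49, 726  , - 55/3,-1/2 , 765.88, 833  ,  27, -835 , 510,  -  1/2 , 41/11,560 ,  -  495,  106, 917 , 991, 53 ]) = [-835, - 495,-55/3, - 1/2, -1/2,41/11 , 27, 53,106,212.44, 436.46,  510 , 560,726 , 765.88,786.49 , 833,917,991 ]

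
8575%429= 424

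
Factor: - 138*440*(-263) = 15969360 = 2^4*3^1*5^1*11^1*23^1*263^1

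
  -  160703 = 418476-579179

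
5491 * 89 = 488699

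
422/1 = 422 = 422.00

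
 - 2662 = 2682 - 5344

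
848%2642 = 848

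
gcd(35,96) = 1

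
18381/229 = 18381/229 = 80.27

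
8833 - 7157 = 1676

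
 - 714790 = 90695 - 805485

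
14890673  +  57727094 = 72617767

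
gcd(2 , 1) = 1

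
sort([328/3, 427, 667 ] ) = [ 328/3, 427,667 ]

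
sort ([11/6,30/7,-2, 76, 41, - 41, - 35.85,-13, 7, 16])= [ -41,-35.85, - 13,-2 , 11/6, 30/7 , 7,  16, 41,76]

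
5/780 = 1/156 = 0.01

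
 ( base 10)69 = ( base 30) 29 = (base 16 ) 45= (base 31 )27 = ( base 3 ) 2120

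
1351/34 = 39 + 25/34 = 39.74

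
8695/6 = 8695/6 = 1449.17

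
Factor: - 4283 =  - 4283^1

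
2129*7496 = 15958984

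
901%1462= 901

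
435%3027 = 435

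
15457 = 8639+6818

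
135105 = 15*9007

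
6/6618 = 1/1103 = 0.00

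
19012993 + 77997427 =97010420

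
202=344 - 142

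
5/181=5/181 = 0.03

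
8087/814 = 8087/814 = 9.93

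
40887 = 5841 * 7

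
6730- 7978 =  - 1248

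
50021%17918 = 14185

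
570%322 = 248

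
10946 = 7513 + 3433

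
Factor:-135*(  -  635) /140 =17145/28 = 2^(-2) * 3^3 *5^1*7^ (  -  1)  *127^1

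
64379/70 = 919 + 7/10 = 919.70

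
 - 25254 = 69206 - 94460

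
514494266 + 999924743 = 1514419009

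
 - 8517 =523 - 9040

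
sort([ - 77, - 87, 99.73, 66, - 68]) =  [  -  87, - 77, - 68 , 66,99.73 ] 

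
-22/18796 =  - 11/9398 = - 0.00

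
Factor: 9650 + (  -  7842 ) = 1808 = 2^4*113^1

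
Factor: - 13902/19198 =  - 3^1*7^1*29^ ( - 1) = - 21/29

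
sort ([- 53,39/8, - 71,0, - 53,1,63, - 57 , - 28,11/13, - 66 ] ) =[ -71, - 66, - 57, - 53, - 53, - 28,0 , 11/13,1,  39/8,  63] 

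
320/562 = 160/281=   0.57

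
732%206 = 114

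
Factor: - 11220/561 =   -  2^2*5^1 = -  20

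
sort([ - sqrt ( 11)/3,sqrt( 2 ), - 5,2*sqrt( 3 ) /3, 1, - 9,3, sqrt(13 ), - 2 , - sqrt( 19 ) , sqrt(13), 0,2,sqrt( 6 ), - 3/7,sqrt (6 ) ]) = [ - 9, - 5,  -  sqrt( 19 ), - 2, - sqrt(11 ) /3, - 3/7,  0, 1, 2*sqrt( 3 ) /3,sqrt( 2),2,  sqrt ( 6) , sqrt(6), 3, sqrt( 13) , sqrt( 13)]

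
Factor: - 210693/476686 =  -381/862 = -  2^ ( - 1)*3^1 * 127^1*431^( - 1)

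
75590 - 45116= 30474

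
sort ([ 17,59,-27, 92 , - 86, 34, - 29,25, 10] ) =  [  -  86, - 29 ,-27 , 10,17, 25 , 34,59, 92]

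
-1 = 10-11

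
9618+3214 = 12832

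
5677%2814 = 49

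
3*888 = 2664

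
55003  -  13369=41634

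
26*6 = 156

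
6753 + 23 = 6776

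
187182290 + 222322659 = 409504949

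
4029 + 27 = 4056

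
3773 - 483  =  3290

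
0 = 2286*0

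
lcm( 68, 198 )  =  6732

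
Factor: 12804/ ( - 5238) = - 22/9 = - 2^1*3^( - 2 )*11^1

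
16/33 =16/33 = 0.48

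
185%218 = 185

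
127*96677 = 12277979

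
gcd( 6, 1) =1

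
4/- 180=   -  1 + 44/45 = - 0.02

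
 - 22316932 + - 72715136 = -95032068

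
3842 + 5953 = 9795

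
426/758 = 213/379 = 0.56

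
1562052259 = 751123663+810928596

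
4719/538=8 + 415/538 = 8.77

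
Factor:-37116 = -2^2*3^2*1031^1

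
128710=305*422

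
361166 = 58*6227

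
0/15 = 0 = 0.00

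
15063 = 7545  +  7518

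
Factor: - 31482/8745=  - 18/5 = - 2^1 * 3^2*5^( - 1 ) 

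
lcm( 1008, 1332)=37296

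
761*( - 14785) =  - 11251385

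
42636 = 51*836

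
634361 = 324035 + 310326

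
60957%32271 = 28686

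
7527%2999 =1529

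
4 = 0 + 4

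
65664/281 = 65664/281= 233.68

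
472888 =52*9094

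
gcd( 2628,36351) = 9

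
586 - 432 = 154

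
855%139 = 21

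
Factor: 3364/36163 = 4/43= 2^2*43^( - 1)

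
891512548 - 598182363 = 293330185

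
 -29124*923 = - 26881452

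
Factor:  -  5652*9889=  - 55892628  =  - 2^2*3^2*11^1  *  29^1 * 31^1*157^1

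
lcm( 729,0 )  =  0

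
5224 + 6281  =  11505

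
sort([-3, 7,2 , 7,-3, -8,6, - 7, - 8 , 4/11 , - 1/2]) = [ -8 , - 8,-7, - 3,-3,-1/2,4/11, 2, 6, 7  ,  7 ]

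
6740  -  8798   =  -2058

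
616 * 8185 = 5041960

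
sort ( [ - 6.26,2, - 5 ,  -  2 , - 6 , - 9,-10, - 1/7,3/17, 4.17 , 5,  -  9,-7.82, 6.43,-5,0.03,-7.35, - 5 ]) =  [ - 10, - 9, - 9, - 7.82, - 7.35, - 6.26, - 6, - 5, - 5, - 5, - 2, - 1/7,0.03,3/17,2,4.17,5,6.43 ]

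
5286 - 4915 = 371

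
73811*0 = 0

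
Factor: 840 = 2^3*3^1 * 5^1 * 7^1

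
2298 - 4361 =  - 2063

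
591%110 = 41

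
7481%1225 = 131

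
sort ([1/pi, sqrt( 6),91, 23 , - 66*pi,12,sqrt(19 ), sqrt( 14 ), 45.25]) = [ - 66 * pi, 1/pi  ,  sqrt(6 ),sqrt(14),sqrt (19 ),12,23,45.25, 91 ] 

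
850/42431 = 850/42431 = 0.02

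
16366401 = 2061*7941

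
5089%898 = 599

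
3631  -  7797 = -4166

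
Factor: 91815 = 3^1*5^1*6121^1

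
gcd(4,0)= 4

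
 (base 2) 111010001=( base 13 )29A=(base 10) 465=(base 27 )h6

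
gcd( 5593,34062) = 7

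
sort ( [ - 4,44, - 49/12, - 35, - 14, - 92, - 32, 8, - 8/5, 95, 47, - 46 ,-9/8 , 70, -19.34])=[ - 92, - 46, - 35 , - 32, - 19.34, - 14, - 49/12, - 4, - 8/5,-9/8,  8,44,47,  70,95]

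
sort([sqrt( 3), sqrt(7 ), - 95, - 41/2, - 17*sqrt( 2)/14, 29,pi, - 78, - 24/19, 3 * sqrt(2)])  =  [ - 95,  -  78, - 41/2,-17 * sqrt (2)/14 , - 24/19, sqrt (3), sqrt( 7),pi,  3*sqrt (2 ), 29]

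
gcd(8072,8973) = 1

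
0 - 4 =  - 4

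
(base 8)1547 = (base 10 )871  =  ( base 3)1012021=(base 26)17D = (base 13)520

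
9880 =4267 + 5613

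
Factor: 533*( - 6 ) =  - 2^1*3^1*13^1*41^1= -3198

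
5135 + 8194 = 13329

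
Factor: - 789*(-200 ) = 157800 = 2^3*3^1*5^2*263^1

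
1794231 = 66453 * 27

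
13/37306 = 13/37306 = 0.00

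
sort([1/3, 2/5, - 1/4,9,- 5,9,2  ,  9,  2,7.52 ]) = [  -  5,-1/4 , 1/3,2/5,  2, 2 , 7.52,  9,9,9]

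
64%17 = 13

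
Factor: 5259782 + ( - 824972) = 2^1*3^1*5^1*147827^1 = 4434810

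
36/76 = 9/19 = 0.47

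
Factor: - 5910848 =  - 2^6*92357^1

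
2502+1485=3987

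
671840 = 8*83980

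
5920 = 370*16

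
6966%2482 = 2002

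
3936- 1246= 2690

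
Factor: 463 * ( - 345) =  - 3^1*5^1*23^1*463^1 = - 159735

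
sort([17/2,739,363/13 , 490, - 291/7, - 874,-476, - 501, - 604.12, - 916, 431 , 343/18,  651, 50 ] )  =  [  -  916,-874, - 604.12, - 501, - 476 , - 291/7, 17/2,343/18  ,  363/13,50,431, 490, 651,  739] 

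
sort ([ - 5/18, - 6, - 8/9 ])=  [ - 6, - 8/9, - 5/18]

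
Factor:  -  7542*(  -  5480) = 2^4*3^2 * 5^1*137^1 * 419^1 = 41330160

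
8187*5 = 40935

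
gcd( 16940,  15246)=1694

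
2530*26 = 65780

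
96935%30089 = 6668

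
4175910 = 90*46399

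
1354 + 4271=5625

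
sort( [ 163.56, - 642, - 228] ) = [ - 642, - 228,163.56] 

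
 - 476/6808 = -119/1702 = -  0.07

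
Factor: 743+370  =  3^1*7^1 * 53^1 = 1113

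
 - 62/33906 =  - 1+16922/16953 =-0.00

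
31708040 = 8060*3934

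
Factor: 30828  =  2^2*3^1*7^1*367^1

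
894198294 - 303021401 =591176893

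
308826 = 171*1806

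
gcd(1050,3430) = 70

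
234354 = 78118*3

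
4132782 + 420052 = 4552834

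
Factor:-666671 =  - 666671^1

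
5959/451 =13 + 96/451 =13.21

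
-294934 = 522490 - 817424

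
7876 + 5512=13388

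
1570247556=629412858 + 940834698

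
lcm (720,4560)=13680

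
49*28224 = 1382976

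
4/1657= 4/1657= 0.00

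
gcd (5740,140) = 140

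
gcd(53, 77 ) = 1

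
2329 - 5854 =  - 3525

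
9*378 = 3402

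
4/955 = 4/955 = 0.00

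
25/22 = 1  +  3/22 = 1.14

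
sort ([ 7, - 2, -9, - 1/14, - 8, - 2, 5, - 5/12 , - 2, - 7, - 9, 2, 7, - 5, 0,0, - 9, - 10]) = [-10, - 9, -9, - 9, - 8, - 7, - 5,-2, - 2, - 2, - 5/12, - 1/14,0,0, 2,  5 , 7,  7]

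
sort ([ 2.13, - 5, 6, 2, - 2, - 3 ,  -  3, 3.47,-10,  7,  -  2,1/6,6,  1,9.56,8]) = [  -  10,- 5, - 3, - 3,  -  2, - 2 , 1/6, 1,2,2.13, 3.47 , 6, 6,  7,8,9.56] 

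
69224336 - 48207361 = 21016975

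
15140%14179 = 961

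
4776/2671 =4776/2671 =1.79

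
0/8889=0 = 0.00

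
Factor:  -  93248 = -2^6*31^1 * 47^1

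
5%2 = 1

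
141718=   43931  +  97787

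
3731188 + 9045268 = 12776456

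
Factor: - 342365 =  - 5^1 * 68473^1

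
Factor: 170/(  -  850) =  - 5^ (-1) = - 1/5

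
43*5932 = 255076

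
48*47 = 2256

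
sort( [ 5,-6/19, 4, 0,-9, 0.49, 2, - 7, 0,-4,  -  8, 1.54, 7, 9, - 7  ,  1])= [  -  9, - 8, - 7, - 7,  -  4, - 6/19, 0, 0,  0.49, 1, 1.54, 2, 4, 5, 7,9 ]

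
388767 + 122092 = 510859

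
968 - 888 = 80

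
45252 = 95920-50668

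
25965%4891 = 1510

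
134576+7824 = 142400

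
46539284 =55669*836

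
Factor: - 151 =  - 151^1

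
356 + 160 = 516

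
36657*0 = 0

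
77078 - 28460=48618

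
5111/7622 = 5111/7622 = 0.67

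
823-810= 13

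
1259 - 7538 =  - 6279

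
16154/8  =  2019+ 1/4 = 2019.25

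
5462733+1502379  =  6965112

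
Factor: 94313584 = 2^4*47^1*167^1*751^1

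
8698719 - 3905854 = 4792865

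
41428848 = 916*45228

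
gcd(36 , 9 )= 9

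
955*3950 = 3772250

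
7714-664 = 7050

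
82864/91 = 910 + 54/91 = 910.59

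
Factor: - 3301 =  - 3301^1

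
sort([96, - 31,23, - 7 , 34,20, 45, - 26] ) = [ - 31, - 26, - 7,20, 23,34, 45  ,  96 ] 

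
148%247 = 148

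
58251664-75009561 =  - 16757897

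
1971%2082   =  1971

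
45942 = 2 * 22971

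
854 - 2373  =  -1519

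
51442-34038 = 17404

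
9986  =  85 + 9901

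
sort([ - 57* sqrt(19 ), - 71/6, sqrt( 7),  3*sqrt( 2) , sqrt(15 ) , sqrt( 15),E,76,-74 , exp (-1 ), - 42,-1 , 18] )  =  [ - 57*sqrt( 19),- 74 , - 42, - 71/6,-1,exp ( - 1 ),sqrt( 7), E, sqrt( 15),sqrt( 15 ),  3*sqrt( 2),18,76]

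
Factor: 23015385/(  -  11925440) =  - 2^(-6) *3^2*83^( - 1) * 449^(-1 )*511453^1 = -4603077/2385088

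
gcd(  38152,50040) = 8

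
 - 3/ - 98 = 3/98 = 0.03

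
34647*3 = 103941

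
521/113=521/113= 4.61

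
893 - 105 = 788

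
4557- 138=4419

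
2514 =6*419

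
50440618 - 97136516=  - 46695898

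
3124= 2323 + 801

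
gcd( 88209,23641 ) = 1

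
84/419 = 84/419 = 0.20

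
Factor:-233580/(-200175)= 2^2*5^(-1)*157^ (-1 )*229^1 = 916/785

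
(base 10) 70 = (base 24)2M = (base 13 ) 55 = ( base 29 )2C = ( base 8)106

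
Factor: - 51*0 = 0=0^1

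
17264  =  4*4316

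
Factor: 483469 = 7^1 * 69067^1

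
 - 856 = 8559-9415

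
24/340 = 6/85 = 0.07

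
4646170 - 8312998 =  - 3666828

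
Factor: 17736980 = 2^2*5^1* 29^1*53^1*577^1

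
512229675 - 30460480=481769195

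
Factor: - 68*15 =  - 2^2*3^1*5^1*17^1 = - 1020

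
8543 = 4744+3799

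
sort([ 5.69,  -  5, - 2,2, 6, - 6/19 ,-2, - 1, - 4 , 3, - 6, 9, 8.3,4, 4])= [ - 6,  -  5, - 4, - 2, - 2,  -  1, - 6/19, 2,3,4,4,5.69,6,8.3,9 ] 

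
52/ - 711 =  - 1  +  659/711=- 0.07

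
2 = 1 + 1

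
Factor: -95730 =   -  2^1 * 3^1*5^1*3191^1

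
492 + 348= 840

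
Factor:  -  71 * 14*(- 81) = 80514 = 2^1 *3^4*7^1*71^1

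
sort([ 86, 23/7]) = [ 23/7 , 86 ]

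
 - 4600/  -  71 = 4600/71 = 64.79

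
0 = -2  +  2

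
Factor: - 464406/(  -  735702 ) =493/781 = 11^(-1)*17^1*29^1*71^( - 1 )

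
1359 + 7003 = 8362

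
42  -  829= - 787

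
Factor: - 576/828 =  - 2^4 * 23^(-1 ) =-16/23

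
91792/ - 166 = - 45896/83   =  -552.96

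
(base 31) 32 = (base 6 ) 235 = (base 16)5f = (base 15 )65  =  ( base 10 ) 95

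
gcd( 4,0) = 4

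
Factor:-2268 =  - 2^2*3^4*7^1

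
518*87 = 45066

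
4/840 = 1/210 = 0.00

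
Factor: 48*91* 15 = 65520 = 2^4*3^2 * 5^1*7^1 * 13^1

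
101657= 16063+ 85594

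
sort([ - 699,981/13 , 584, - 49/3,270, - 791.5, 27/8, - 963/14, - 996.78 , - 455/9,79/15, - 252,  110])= [-996.78, -791.5, - 699, - 252, - 963/14, - 455/9, - 49/3,  27/8, 79/15,  981/13, 110,270,584] 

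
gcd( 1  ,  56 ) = 1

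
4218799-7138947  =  -2920148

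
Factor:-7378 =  - 2^1*7^1*17^1 * 31^1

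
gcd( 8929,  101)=1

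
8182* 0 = 0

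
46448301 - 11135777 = 35312524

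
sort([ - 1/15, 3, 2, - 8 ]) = [- 8,-1/15,2,3]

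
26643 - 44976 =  - 18333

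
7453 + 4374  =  11827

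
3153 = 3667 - 514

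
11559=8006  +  3553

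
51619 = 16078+35541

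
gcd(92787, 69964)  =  1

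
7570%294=220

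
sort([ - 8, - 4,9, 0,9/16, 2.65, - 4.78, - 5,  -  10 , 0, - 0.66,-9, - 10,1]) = [-10 , - 10, - 9, - 8, - 5, - 4.78 , - 4, - 0.66, 0,0,9/16, 1, 2.65, 9]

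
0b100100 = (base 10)36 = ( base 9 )40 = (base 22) 1e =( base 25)1b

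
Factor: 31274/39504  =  2^(  -  3 )*3^( - 1)*19^1   =  19/24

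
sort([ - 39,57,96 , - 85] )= [-85, - 39, 57 , 96] 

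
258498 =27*9574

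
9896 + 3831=13727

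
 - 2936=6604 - 9540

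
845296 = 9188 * 92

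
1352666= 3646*371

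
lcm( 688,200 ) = 17200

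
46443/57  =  15481/19 = 814.79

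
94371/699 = 31457/233 =135.01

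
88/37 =88/37= 2.38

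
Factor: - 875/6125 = -1/7 = - 7^( - 1)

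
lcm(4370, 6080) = 139840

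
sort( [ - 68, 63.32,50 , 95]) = [ - 68, 50, 63.32, 95]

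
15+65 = 80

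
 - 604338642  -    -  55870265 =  - 548468377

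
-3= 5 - 8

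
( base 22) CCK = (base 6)44112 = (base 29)772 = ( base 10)6092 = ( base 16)17CC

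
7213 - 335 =6878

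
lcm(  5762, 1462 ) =97954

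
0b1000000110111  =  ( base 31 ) 49s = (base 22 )8CF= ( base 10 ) 4151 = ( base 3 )12200202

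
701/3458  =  701/3458  =  0.20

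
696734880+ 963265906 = 1660000786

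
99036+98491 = 197527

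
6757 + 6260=13017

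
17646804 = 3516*5019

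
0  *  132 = 0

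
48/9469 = 48/9469= 0.01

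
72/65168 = 9/8146 =0.00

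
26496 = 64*414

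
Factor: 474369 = 3^1*7^3*461^1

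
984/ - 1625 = -1+641/1625 = - 0.61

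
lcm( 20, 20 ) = 20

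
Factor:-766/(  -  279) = 2^1*3^( -2)*31^( - 1 )*383^1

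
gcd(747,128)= 1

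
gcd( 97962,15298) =2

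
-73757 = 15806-89563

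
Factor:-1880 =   -  2^3 * 5^1* 47^1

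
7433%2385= 278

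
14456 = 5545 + 8911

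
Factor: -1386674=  - 2^1*693337^1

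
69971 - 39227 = 30744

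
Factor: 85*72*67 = 2^3 *3^2*5^1*17^1*67^1 = 410040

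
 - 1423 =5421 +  - 6844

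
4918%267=112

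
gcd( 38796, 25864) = 12932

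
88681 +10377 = 99058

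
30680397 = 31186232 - 505835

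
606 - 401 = 205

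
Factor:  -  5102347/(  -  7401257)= 29^2*401^( - 1)*6067^1*18457^(  -  1 ) 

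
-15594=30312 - 45906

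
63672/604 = 15918/151  =  105.42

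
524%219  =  86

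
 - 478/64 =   -  239/32 = -7.47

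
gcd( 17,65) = 1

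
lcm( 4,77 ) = 308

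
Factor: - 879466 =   -  2^1*7^1*62819^1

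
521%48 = 41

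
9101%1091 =373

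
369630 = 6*61605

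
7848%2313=909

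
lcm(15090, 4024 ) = 60360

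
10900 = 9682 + 1218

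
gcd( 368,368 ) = 368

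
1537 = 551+986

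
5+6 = 11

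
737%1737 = 737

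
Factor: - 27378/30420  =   - 2^ ( - 1 )*3^2*5^( - 1 ) = -9/10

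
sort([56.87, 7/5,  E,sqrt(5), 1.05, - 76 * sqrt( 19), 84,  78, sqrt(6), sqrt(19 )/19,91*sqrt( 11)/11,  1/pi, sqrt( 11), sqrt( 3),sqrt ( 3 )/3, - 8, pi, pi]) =[ - 76 * sqrt(19 ),- 8, sqrt( 19 ) /19, 1/pi,sqrt(3) /3, 1.05,7/5, sqrt (3 ), sqrt (5), sqrt( 6 ), E, pi , pi, sqrt(11 ), 91*sqrt(11 ) /11, 56.87,78, 84 ]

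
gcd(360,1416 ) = 24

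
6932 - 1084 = 5848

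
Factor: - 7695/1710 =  - 9/2 = -  2^( - 1 )*3^2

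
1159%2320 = 1159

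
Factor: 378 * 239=2^1 * 3^3*7^1*239^1 = 90342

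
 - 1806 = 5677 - 7483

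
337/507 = 337/507=0.66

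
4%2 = 0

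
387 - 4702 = - 4315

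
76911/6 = 25637/2  =  12818.50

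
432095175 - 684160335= - 252065160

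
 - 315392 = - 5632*56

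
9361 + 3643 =13004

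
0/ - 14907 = 0/1 = - 0.00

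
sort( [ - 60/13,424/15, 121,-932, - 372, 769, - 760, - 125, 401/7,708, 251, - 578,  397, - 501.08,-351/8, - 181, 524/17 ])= [-932, - 760, - 578, - 501.08, - 372,  -  181, - 125, - 351/8, - 60/13, 424/15 , 524/17, 401/7 , 121, 251,397,708 , 769 ] 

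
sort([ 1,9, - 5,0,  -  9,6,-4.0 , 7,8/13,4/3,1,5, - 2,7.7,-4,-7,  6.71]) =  [ - 9,-7, - 5,-4.0, - 4,-2,0,8/13,1,1,4/3,5, 6 , 6.71, 7, 7.7, 9]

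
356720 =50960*7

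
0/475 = 0 = 0.00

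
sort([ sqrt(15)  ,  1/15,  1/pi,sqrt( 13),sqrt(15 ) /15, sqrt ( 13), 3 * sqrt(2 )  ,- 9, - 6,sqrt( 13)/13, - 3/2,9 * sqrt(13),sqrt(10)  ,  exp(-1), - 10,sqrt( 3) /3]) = [ - 10, - 9, - 6, - 3/2,1/15, sqrt(15)/15,  sqrt(13 ) /13,1/pi,  exp(-1), sqrt( 3 )/3, sqrt(10), sqrt (13 ),sqrt(13),sqrt( 15 ),  3 * sqrt(2),9*sqrt ( 13)]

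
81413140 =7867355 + 73545785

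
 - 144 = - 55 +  - 89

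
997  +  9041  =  10038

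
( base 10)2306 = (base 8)4402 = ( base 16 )902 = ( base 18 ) 722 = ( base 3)10011102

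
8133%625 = 8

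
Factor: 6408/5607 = 8/7 = 2^3* 7^ ( - 1)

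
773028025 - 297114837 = 475913188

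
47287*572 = 27048164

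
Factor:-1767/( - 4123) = 3^1*7^( - 1)  =  3/7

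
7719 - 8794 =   -  1075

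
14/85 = 14/85 = 0.16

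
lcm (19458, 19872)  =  933984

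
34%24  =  10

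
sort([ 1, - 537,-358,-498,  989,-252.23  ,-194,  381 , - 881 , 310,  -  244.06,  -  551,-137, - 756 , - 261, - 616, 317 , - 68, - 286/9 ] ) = [ - 881, - 756 , - 616, - 551, -537,  -  498 ,  -  358,-261, - 252.23, - 244.06, -194, -137, - 68, - 286/9, 1,310, 317,381,  989 ]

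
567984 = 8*70998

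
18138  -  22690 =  - 4552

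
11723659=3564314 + 8159345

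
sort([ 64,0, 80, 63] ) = [ 0,63 , 64,  80] 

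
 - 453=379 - 832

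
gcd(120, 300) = 60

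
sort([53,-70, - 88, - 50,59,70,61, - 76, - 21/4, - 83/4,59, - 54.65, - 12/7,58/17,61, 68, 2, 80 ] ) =[ - 88,-76,-70, - 54.65, - 50, - 83/4, - 21/4, - 12/7,2  ,  58/17,53,59,59,61,61,68, 70,80 ] 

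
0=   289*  0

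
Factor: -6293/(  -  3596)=7/4 = 2^( - 2 )*7^1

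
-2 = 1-3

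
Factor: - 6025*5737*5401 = -186687860425= - 5^2*11^1 * 241^1*491^1*5737^1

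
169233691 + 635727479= 804961170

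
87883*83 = 7294289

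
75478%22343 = 8449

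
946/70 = 473/35=13.51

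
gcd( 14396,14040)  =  4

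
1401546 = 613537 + 788009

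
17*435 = 7395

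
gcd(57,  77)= 1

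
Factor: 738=2^1*3^2 * 41^1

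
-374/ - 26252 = 187/13126 = 0.01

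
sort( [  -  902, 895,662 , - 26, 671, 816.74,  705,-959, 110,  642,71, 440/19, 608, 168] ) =[ - 959,-902, - 26,440/19, 71,110, 168,608, 642,662,  671, 705 , 816.74, 895]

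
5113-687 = 4426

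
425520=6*70920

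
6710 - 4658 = 2052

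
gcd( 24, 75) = 3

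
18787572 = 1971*9532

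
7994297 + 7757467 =15751764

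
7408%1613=956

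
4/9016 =1/2254= 0.00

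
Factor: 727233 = 3^1*13^1*29^1*643^1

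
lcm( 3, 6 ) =6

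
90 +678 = 768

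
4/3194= 2/1597 = 0.00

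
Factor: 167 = 167^1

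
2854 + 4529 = 7383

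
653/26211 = 653/26211=0.02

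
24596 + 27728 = 52324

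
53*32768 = 1736704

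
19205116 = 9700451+9504665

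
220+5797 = 6017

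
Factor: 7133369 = 107^1*163^1*409^1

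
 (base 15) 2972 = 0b10001010110010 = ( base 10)8882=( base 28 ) b96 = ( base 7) 34616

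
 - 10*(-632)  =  6320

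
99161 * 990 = 98169390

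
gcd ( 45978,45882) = 6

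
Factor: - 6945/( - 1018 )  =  2^(  -  1)*3^1* 5^1 * 463^1*509^( - 1 )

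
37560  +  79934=117494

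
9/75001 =9/75001=0.00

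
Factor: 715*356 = 2^2* 5^1*11^1*13^1 * 89^1 = 254540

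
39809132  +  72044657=111853789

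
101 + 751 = 852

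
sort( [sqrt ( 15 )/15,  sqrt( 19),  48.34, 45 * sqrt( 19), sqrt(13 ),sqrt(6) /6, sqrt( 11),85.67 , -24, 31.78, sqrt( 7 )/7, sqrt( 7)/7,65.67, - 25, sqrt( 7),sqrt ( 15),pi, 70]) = [ - 25,-24,sqrt( 15) /15,sqrt(7)/7,sqrt( 7)/7, sqrt( 6 )/6,sqrt( 7 ),pi, sqrt(11),sqrt( 13),sqrt( 15 ),sqrt(19), 31.78, 48.34,  65.67 , 70,85.67 , 45 * sqrt(19)]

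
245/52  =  245/52 = 4.71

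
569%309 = 260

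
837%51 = 21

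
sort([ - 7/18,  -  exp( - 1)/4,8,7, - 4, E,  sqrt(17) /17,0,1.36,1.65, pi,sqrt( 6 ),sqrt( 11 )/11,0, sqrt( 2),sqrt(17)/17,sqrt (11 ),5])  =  [ - 4, - 7/18, - exp( - 1 )/4  ,  0,0 , sqrt(17 ) /17,sqrt( 17)/17,sqrt (11) /11,1.36,sqrt(2 ), 1.65,sqrt ( 6 ),E,pi, sqrt(11),5, 7,8]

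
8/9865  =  8/9865 = 0.00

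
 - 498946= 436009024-436507970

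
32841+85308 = 118149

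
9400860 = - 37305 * ( - 252)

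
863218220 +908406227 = 1771624447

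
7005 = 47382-40377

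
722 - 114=608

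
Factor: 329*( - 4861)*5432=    - 8687229208=- 2^3*7^2*47^1 * 97^1*4861^1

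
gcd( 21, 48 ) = 3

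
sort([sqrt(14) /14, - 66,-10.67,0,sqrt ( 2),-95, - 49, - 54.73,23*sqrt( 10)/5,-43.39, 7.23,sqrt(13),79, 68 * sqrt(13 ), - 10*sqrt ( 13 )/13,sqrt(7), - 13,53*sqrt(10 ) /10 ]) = [ - 95, - 66,  -  54.73, - 49 , - 43.39, - 13, - 10.67,  -  10* sqrt( 13) /13,0,sqrt(14) /14,  sqrt(2 ), sqrt(7 ),sqrt (13),7.23,23*sqrt( 10 )/5,53 * sqrt ( 10)/10,79, 68*sqrt (13) ] 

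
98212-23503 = 74709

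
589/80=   7 + 29/80 = 7.36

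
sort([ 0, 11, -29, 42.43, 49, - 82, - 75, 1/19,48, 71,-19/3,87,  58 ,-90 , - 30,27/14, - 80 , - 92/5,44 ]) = [ - 90, - 82,- 80 , - 75, - 30, - 29,- 92/5, - 19/3,0,  1/19,27/14,11, 42.43,44, 48,49, 58,71,87 ]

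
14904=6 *2484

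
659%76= 51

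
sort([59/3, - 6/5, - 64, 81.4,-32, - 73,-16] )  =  [  -  73, - 64, - 32, - 16 ,-6/5, 59/3,  81.4 ]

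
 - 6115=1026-7141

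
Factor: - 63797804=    - 2^2*7^2 * 17^1*41^1*467^1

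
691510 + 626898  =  1318408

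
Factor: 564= 2^2 *3^1 *47^1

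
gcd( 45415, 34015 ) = 5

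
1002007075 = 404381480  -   - 597625595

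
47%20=7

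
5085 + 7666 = 12751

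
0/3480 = 0 = 0.00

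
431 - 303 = 128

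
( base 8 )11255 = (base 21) ahe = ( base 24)875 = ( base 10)4781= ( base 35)3vl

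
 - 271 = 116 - 387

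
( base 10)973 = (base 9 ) 1301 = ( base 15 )44d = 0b1111001101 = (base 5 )12343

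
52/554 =26/277 = 0.09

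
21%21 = 0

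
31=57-26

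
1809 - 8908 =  - 7099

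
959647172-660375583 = 299271589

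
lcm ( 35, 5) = 35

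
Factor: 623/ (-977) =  - 7^1*89^1*977^( - 1 )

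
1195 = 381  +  814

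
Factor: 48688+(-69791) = -21103 = - 47^1 * 449^1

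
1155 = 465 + 690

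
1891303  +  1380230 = 3271533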